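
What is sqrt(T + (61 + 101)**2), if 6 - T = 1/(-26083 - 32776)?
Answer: sqrt(90940024435109)/58859 ≈ 162.02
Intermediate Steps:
T = 353155/58859 (T = 6 - 1/(-26083 - 32776) = 6 - 1/(-58859) = 6 - 1*(-1/58859) = 6 + 1/58859 = 353155/58859 ≈ 6.0000)
sqrt(T + (61 + 101)**2) = sqrt(353155/58859 + (61 + 101)**2) = sqrt(353155/58859 + 162**2) = sqrt(353155/58859 + 26244) = sqrt(1545048751/58859) = sqrt(90940024435109)/58859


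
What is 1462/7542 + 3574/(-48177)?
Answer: 268393/2242907 ≈ 0.11966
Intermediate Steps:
1462/7542 + 3574/(-48177) = 1462*(1/7542) + 3574*(-1/48177) = 731/3771 - 3574/48177 = 268393/2242907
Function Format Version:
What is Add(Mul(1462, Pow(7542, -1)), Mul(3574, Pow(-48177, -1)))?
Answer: Rational(268393, 2242907) ≈ 0.11966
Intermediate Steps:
Add(Mul(1462, Pow(7542, -1)), Mul(3574, Pow(-48177, -1))) = Add(Mul(1462, Rational(1, 7542)), Mul(3574, Rational(-1, 48177))) = Add(Rational(731, 3771), Rational(-3574, 48177)) = Rational(268393, 2242907)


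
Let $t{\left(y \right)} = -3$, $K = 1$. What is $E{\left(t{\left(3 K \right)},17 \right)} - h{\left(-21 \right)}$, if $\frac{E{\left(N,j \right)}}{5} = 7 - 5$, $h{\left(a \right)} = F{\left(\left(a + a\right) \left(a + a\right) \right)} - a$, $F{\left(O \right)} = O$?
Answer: $-1775$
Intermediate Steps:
$h{\left(a \right)} = - a + 4 a^{2}$ ($h{\left(a \right)} = \left(a + a\right) \left(a + a\right) - a = 2 a 2 a - a = 4 a^{2} - a = - a + 4 a^{2}$)
$E{\left(N,j \right)} = 10$ ($E{\left(N,j \right)} = 5 \left(7 - 5\right) = 5 \cdot 2 = 10$)
$E{\left(t{\left(3 K \right)},17 \right)} - h{\left(-21 \right)} = 10 - - 21 \left(-1 + 4 \left(-21\right)\right) = 10 - - 21 \left(-1 - 84\right) = 10 - \left(-21\right) \left(-85\right) = 10 - 1785 = -1775$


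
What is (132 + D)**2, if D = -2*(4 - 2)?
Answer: 16384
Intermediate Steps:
D = -4 (D = -2*2 = -4)
(132 + D)**2 = (132 - 4)**2 = 128**2 = 16384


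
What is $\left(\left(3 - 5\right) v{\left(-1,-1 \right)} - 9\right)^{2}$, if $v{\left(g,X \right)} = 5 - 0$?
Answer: $361$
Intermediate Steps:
$v{\left(g,X \right)} = 5$ ($v{\left(g,X \right)} = 5 + 0 = 5$)
$\left(\left(3 - 5\right) v{\left(-1,-1 \right)} - 9\right)^{2} = \left(\left(3 - 5\right) 5 - 9\right)^{2} = \left(\left(-2\right) 5 - 9\right)^{2} = \left(-10 - 9\right)^{2} = \left(-19\right)^{2} = 361$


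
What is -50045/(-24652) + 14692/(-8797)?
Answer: 78058681/216863644 ≈ 0.35994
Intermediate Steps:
-50045/(-24652) + 14692/(-8797) = -50045*(-1/24652) + 14692*(-1/8797) = 50045/24652 - 14692/8797 = 78058681/216863644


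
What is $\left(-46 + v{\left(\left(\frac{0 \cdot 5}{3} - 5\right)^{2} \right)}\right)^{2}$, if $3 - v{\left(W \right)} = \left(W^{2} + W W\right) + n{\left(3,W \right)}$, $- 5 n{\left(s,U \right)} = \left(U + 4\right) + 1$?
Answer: $1656369$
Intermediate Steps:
$n{\left(s,U \right)} = -1 - \frac{U}{5}$ ($n{\left(s,U \right)} = - \frac{\left(U + 4\right) + 1}{5} = - \frac{\left(4 + U\right) + 1}{5} = - \frac{5 + U}{5} = -1 - \frac{U}{5}$)
$v{\left(W \right)} = 4 - 2 W^{2} + \frac{W}{5}$ ($v{\left(W \right)} = 3 - \left(\left(W^{2} + W W\right) - \left(1 + \frac{W}{5}\right)\right) = 3 - \left(\left(W^{2} + W^{2}\right) - \left(1 + \frac{W}{5}\right)\right) = 3 - \left(2 W^{2} - \left(1 + \frac{W}{5}\right)\right) = 3 - \left(-1 + 2 W^{2} - \frac{W}{5}\right) = 3 + \left(1 - 2 W^{2} + \frac{W}{5}\right) = 4 - 2 W^{2} + \frac{W}{5}$)
$\left(-46 + v{\left(\left(\frac{0 \cdot 5}{3} - 5\right)^{2} \right)}\right)^{2} = \left(-46 + \left(4 - 2 \left(\left(\frac{0 \cdot 5}{3} - 5\right)^{2}\right)^{2} + \frac{\left(\frac{0 \cdot 5}{3} - 5\right)^{2}}{5}\right)\right)^{2} = \left(-46 + \left(4 - 2 \left(\left(0 \cdot \frac{1}{3} - 5\right)^{2}\right)^{2} + \frac{\left(0 \cdot \frac{1}{3} - 5\right)^{2}}{5}\right)\right)^{2} = \left(-46 + \left(4 - 2 \left(\left(0 - 5\right)^{2}\right)^{2} + \frac{\left(0 - 5\right)^{2}}{5}\right)\right)^{2} = \left(-46 + \left(4 - 2 \left(\left(-5\right)^{2}\right)^{2} + \frac{\left(-5\right)^{2}}{5}\right)\right)^{2} = \left(-46 + \left(4 - 2 \cdot 25^{2} + \frac{1}{5} \cdot 25\right)\right)^{2} = \left(-46 + \left(4 - 1250 + 5\right)\right)^{2} = \left(-46 - 1241\right)^{2} = \left(-1287\right)^{2} = 1656369$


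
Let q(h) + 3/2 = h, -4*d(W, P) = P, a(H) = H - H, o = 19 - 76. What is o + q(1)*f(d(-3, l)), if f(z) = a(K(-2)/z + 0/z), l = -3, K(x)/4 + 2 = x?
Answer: -57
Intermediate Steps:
o = -57
K(x) = -8 + 4*x
a(H) = 0
d(W, P) = -P/4
f(z) = 0
q(h) = -3/2 + h
o + q(1)*f(d(-3, l)) = -57 + (-3/2 + 1)*0 = -57 - 1/2*0 = -57 + 0 = -57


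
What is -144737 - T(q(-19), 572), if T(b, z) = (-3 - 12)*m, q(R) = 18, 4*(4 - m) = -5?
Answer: -578633/4 ≈ -1.4466e+5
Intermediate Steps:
m = 21/4 (m = 4 - ¼*(-5) = 4 + 5/4 = 21/4 ≈ 5.2500)
T(b, z) = -315/4 (T(b, z) = (-3 - 12)*(21/4) = -15*21/4 = -315/4)
-144737 - T(q(-19), 572) = -144737 - 1*(-315/4) = -144737 + 315/4 = -578633/4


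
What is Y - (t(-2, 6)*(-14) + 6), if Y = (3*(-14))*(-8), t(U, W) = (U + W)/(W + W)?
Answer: 1004/3 ≈ 334.67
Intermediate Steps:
t(U, W) = (U + W)/(2*W) (t(U, W) = (U + W)/((2*W)) = (U + W)*(1/(2*W)) = (U + W)/(2*W))
Y = 336 (Y = -42*(-8) = 336)
Y - (t(-2, 6)*(-14) + 6) = 336 - (((½)*(-2 + 6)/6)*(-14) + 6) = 336 - (((½)*(⅙)*4)*(-14) + 6) = 336 - ((⅓)*(-14) + 6) = 336 - (-14/3 + 6) = 336 - 1*4/3 = 336 - 4/3 = 1004/3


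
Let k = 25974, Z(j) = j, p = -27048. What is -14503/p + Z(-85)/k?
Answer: 62400307/117090792 ≈ 0.53292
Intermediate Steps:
-14503/p + Z(-85)/k = -14503/(-27048) - 85/25974 = -14503*(-1/27048) - 85*1/25974 = 14503/27048 - 85/25974 = 62400307/117090792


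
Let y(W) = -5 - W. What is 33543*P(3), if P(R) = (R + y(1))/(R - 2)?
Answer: -100629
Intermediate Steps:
P(R) = (-6 + R)/(-2 + R) (P(R) = (R + (-5 - 1*1))/(R - 2) = (R + (-5 - 1))/(-2 + R) = (R - 6)/(-2 + R) = (-6 + R)/(-2 + R))
33543*P(3) = 33543*((-6 + 3)/(-2 + 3)) = 33543*(-3/1) = 33543*(1*(-3)) = 33543*(-3) = -100629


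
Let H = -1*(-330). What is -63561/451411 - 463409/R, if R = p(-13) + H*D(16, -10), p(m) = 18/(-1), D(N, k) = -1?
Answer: 209165800871/157091028 ≈ 1331.5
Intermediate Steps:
p(m) = -18 (p(m) = 18*(-1) = -18)
H = 330
R = -348 (R = -18 + 330*(-1) = -18 - 330 = -348)
-63561/451411 - 463409/R = -63561/451411 - 463409/(-348) = -63561*1/451411 - 463409*(-1/348) = -63561/451411 + 463409/348 = 209165800871/157091028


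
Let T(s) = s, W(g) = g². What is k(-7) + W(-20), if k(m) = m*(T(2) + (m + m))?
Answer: 484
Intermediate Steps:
k(m) = m*(2 + 2*m) (k(m) = m*(2 + (m + m)) = m*(2 + 2*m))
k(-7) + W(-20) = 2*(-7)*(1 - 7) + (-20)² = 2*(-7)*(-6) + 400 = 84 + 400 = 484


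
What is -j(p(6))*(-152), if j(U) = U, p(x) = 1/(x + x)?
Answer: 38/3 ≈ 12.667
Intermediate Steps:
p(x) = 1/(2*x)
-j(p(6))*(-152) = -(½)/6*(-152) = -(½)*(⅙)*(-152) = -(-152)/12 = -1*(-38/3) = 38/3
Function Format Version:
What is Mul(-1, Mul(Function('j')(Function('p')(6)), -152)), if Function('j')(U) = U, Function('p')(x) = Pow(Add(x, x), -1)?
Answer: Rational(38, 3) ≈ 12.667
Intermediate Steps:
Function('p')(x) = Mul(Rational(1, 2), Pow(x, -1)) (Function('p')(x) = Pow(Mul(2, x), -1) = Mul(Rational(1, 2), Pow(x, -1)))
Mul(-1, Mul(Function('j')(Function('p')(6)), -152)) = Mul(-1, Mul(Mul(Rational(1, 2), Pow(6, -1)), -152)) = Mul(-1, Mul(Mul(Rational(1, 2), Rational(1, 6)), -152)) = Mul(-1, Mul(Rational(1, 12), -152)) = Mul(-1, Rational(-38, 3)) = Rational(38, 3)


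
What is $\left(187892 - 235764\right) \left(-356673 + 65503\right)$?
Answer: $13938890240$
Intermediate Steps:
$\left(187892 - 235764\right) \left(-356673 + 65503\right) = \left(-47872\right) \left(-291170\right) = 13938890240$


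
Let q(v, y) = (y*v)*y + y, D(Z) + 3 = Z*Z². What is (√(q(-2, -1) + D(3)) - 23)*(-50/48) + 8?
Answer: 767/24 - 25*√21/24 ≈ 27.185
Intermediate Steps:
D(Z) = -3 + Z³ (D(Z) = -3 + Z*Z² = -3 + Z³)
q(v, y) = y + v*y² (q(v, y) = (v*y)*y + y = v*y² + y = y + v*y²)
(√(q(-2, -1) + D(3)) - 23)*(-50/48) + 8 = (√(-(1 - 2*(-1)) + (-3 + 3³)) - 23)*(-50/48) + 8 = (√(-(1 + 2) + (-3 + 27)) - 23)*(-50*1/48) + 8 = (√(-1*3 + 24) - 23)*(-25/24) + 8 = (√(-3 + 24) - 23)*(-25/24) + 8 = (√21 - 23)*(-25/24) + 8 = (-23 + √21)*(-25/24) + 8 = (575/24 - 25*√21/24) + 8 = 767/24 - 25*√21/24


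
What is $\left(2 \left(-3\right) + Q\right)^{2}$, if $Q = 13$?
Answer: $49$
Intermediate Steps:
$\left(2 \left(-3\right) + Q\right)^{2} = \left(2 \left(-3\right) + 13\right)^{2} = \left(-6 + 13\right)^{2} = 7^{2} = 49$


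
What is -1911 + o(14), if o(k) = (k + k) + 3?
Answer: -1880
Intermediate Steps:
o(k) = 3 + 2*k (o(k) = 2*k + 3 = 3 + 2*k)
-1911 + o(14) = -1911 + (3 + 2*14) = -1911 + (3 + 28) = -1911 + 31 = -1880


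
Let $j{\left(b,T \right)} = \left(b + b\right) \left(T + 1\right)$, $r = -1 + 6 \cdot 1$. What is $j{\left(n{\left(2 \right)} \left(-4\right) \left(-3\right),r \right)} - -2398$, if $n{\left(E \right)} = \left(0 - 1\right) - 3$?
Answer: $1822$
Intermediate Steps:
$n{\left(E \right)} = -4$ ($n{\left(E \right)} = -1 - 3 = -4$)
$r = 5$ ($r = -1 + 6 = 5$)
$j{\left(b,T \right)} = 2 b \left(1 + T\right)$
$j{\left(n{\left(2 \right)} \left(-4\right) \left(-3\right),r \right)} - -2398 = 2 \left(-4\right) \left(-4\right) \left(-3\right) \left(1 + 5\right) - -2398 = 2 \cdot 16 \left(-3\right) 6 + 2398 = 2 \left(-48\right) 6 + 2398 = -576 + 2398 = 1822$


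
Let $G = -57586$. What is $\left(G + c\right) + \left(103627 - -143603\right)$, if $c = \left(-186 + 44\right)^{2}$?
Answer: $209808$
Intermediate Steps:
$c = 20164$ ($c = \left(-142\right)^{2} = 20164$)
$\left(G + c\right) + \left(103627 - -143603\right) = \left(-57586 + 20164\right) + \left(103627 - -143603\right) = -37422 + \left(103627 + 143603\right) = -37422 + 247230 = 209808$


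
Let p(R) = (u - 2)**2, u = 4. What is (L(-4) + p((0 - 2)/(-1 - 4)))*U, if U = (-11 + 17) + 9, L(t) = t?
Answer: 0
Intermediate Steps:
p(R) = 4 (p(R) = (4 - 2)**2 = 2**2 = 4)
U = 15 (U = 6 + 9 = 15)
(L(-4) + p((0 - 2)/(-1 - 4)))*U = (-4 + 4)*15 = 0*15 = 0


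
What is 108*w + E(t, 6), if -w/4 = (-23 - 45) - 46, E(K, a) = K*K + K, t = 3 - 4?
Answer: 49248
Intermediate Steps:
t = -1
E(K, a) = K + K² (E(K, a) = K² + K = K + K²)
w = 456 (w = -4*((-23 - 45) - 46) = -4*(-68 - 46) = -4*(-114) = 456)
108*w + E(t, 6) = 108*456 - (1 - 1) = 49248 - 1*0 = 49248 + 0 = 49248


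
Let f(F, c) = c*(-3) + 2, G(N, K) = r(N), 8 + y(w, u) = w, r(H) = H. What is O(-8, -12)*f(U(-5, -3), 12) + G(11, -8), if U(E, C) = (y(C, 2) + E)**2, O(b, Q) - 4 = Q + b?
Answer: 555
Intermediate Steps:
y(w, u) = -8 + w
G(N, K) = N
O(b, Q) = 4 + Q + b (O(b, Q) = 4 + (Q + b) = 4 + Q + b)
U(E, C) = (-8 + C + E)**2 (U(E, C) = ((-8 + C) + E)**2 = (-8 + C + E)**2)
f(F, c) = 2 - 3*c (f(F, c) = -3*c + 2 = 2 - 3*c)
O(-8, -12)*f(U(-5, -3), 12) + G(11, -8) = (4 - 12 - 8)*(2 - 3*12) + 11 = -16*(2 - 36) + 11 = -16*(-34) + 11 = 544 + 11 = 555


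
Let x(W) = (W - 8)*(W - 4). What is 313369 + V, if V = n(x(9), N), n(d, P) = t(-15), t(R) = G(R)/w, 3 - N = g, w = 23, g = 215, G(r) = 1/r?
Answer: 108112304/345 ≈ 3.1337e+5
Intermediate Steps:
x(W) = (-8 + W)*(-4 + W)
N = -212 (N = 3 - 1*215 = 3 - 215 = -212)
t(R) = 1/(23*R) (t(R) = 1/(R*23) = (1/23)/R = 1/(23*R))
n(d, P) = -1/345 (n(d, P) = (1/23)/(-15) = (1/23)*(-1/15) = -1/345)
V = -1/345 ≈ -0.0028986
313369 + V = 313369 - 1/345 = 108112304/345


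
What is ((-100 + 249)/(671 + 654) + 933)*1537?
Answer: 35854846/25 ≈ 1.4342e+6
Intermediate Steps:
((-100 + 249)/(671 + 654) + 933)*1537 = (149/1325 + 933)*1537 = (1236374/1325)*1537 = 35854846/25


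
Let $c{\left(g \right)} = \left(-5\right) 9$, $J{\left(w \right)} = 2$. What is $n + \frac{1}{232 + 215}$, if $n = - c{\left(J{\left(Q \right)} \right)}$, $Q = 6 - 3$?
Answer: $\frac{20116}{447} \approx 45.002$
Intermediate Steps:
$Q = 3$
$c{\left(g \right)} = -45$
$n = 45$ ($n = \left(-1\right) \left(-45\right) = 45$)
$n + \frac{1}{232 + 215} = 45 + \frac{1}{232 + 215} = 45 + \frac{1}{447} = \frac{20116}{447}$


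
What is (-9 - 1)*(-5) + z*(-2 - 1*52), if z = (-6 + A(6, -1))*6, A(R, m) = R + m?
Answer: 374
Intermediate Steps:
z = -6 (z = (-6 + (6 - 1))*6 = (-6 + 5)*6 = -1*6 = -6)
(-9 - 1)*(-5) + z*(-2 - 1*52) = (-9 - 1)*(-5) - 6*(-2 - 1*52) = -10*(-5) - 6*(-2 - 52) = 50 - 6*(-54) = 50 + 324 = 374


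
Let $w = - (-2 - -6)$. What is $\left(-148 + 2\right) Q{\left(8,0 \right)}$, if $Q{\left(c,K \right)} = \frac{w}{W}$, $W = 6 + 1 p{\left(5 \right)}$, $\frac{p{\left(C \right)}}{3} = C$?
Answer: $\frac{584}{21} \approx 27.81$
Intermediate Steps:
$p{\left(C \right)} = 3 C$
$W = 21$ ($W = 6 + 1 \cdot 3 \cdot 5 = 6 + 1 \cdot 15 = 6 + 15 = 21$)
$w = -4$ ($w = - (-2 + 6) = \left(-1\right) 4 = -4$)
$Q{\left(c,K \right)} = - \frac{4}{21}$
$\left(-148 + 2\right) Q{\left(8,0 \right)} = \left(-148 + 2\right) \left(- \frac{4}{21}\right) = \left(-146\right) \left(- \frac{4}{21}\right) = \frac{584}{21}$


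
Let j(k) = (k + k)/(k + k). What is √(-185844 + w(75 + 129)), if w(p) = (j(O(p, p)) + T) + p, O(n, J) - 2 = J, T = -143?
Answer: I*√185782 ≈ 431.02*I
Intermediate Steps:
O(n, J) = 2 + J
j(k) = 1 (j(k) = (2*k)/((2*k)) = (2*k)*(1/(2*k)) = 1)
w(p) = -142 + p (w(p) = (1 - 143) + p = -142 + p)
√(-185844 + w(75 + 129)) = √(-185844 + (-142 + (75 + 129))) = √(-185844 + (-142 + 204)) = √(-185844 + 62) = √(-185782) = I*√185782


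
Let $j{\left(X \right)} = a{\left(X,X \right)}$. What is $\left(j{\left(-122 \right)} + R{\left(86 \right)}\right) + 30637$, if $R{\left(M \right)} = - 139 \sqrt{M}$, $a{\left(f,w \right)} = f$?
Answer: $30515 - 139 \sqrt{86} \approx 29226.0$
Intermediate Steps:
$j{\left(X \right)} = X$
$\left(j{\left(-122 \right)} + R{\left(86 \right)}\right) + 30637 = \left(-122 - 139 \sqrt{86}\right) + 30637 = 30515 - 139 \sqrt{86}$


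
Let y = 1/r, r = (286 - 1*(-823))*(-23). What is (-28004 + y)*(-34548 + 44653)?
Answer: -7217981583045/25507 ≈ -2.8298e+8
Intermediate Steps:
r = -25507 (r = (286 + 823)*(-23) = 1109*(-23) = -25507)
y = -1/25507 (y = 1/(-25507) = -1/25507 ≈ -3.9205e-5)
(-28004 + y)*(-34548 + 44653) = (-28004 - 1/25507)*(-34548 + 44653) = -714298029/25507*10105 = -7217981583045/25507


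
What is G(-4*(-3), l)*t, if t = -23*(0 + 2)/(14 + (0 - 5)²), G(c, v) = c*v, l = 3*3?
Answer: -1656/13 ≈ -127.38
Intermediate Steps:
l = 9
t = -46/39 (t = -46/(14 + (-5)²) = -46/(14 + 25) = -46/39 ≈ -1.1795)
G(-4*(-3), l)*t = (-4*(-3)*9)*(-46/39) = (12*9)*(-46/39) = 108*(-46/39) = -1656/13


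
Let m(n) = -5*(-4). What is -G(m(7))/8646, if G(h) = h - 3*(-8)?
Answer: -2/393 ≈ -0.0050891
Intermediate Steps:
m(n) = 20
G(h) = 24 + h (G(h) = h + 24 = 24 + h)
-G(m(7))/8646 = -(24 + 20)/8646 = -44/8646 = -1*2/393 = -2/393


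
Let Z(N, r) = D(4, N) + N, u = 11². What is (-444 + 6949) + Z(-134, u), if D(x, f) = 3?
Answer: 6374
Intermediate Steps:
u = 121
Z(N, r) = 3 + N
(-444 + 6949) + Z(-134, u) = (-444 + 6949) + (3 - 134) = 6505 - 131 = 6374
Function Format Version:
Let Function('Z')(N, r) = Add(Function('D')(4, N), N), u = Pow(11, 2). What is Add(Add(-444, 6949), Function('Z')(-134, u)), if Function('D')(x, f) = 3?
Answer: 6374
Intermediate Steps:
u = 121
Function('Z')(N, r) = Add(3, N)
Add(Add(-444, 6949), Function('Z')(-134, u)) = Add(Add(-444, 6949), Add(3, -134)) = Add(6505, -131) = 6374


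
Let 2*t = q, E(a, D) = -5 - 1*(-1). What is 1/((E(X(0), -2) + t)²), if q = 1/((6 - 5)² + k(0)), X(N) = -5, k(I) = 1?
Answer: 16/225 ≈ 0.071111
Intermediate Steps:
E(a, D) = -4 (E(a, D) = -5 + 1 = -4)
q = ½ (q = 1/((6 - 5)² + 1) = 1/(1² + 1) = 1/(1 + 1) = 1/2 = ½ ≈ 0.50000)
t = ¼ (t = (½)*(½) = ¼ ≈ 0.25000)
1/((E(X(0), -2) + t)²) = 1/((-4 + ¼)²) = 1/((-15/4)²) = 1/(225/16) = 16/225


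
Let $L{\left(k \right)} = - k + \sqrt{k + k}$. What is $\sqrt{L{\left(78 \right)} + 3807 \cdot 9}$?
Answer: $\sqrt{34185 + 2 \sqrt{39}} \approx 184.93$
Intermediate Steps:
$L{\left(k \right)} = - k + \sqrt{2} \sqrt{k}$ ($L{\left(k \right)} = - k + \sqrt{2 k} = - k + \sqrt{2} \sqrt{k}$)
$\sqrt{L{\left(78 \right)} + 3807 \cdot 9} = \sqrt{\left(\left(-1\right) 78 + \sqrt{2} \sqrt{78}\right) + 3807 \cdot 9} = \sqrt{\left(-78 + 2 \sqrt{39}\right) + 34263} = \sqrt{34185 + 2 \sqrt{39}}$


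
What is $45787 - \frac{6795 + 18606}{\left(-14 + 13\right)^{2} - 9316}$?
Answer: $\frac{142177102}{3105} \approx 45790.0$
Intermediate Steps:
$45787 - \frac{6795 + 18606}{\left(-14 + 13\right)^{2} - 9316} = 45787 - \frac{25401}{\left(-1\right)^{2} - 9316} = 45787 - \frac{25401}{1 - 9316} = 45787 - \frac{25401}{-9315} = 45787 - 25401 \left(- \frac{1}{9315}\right) = 45787 - - \frac{8467}{3105} = 45787 + \frac{8467}{3105} = \frac{142177102}{3105}$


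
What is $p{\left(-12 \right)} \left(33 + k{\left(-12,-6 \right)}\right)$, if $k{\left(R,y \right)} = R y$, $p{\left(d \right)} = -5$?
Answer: $-525$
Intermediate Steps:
$p{\left(-12 \right)} \left(33 + k{\left(-12,-6 \right)}\right) = - 5 \left(33 - -72\right) = - 5 \left(33 + 72\right) = \left(-5\right) 105 = -525$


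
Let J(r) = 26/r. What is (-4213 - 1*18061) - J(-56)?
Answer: -623659/28 ≈ -22274.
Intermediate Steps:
(-4213 - 1*18061) - J(-56) = (-4213 - 1*18061) - 26/(-56) = (-4213 - 18061) - 26*(-1)/56 = -22274 - 1*(-13/28) = -22274 + 13/28 = -623659/28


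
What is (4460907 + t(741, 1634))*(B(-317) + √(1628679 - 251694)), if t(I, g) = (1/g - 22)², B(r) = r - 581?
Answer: -5348361201008549/1334978 + 11911717596901*√1376985/2669956 ≈ 1.2289e+9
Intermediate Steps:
B(r) = -581 + r
t(I, g) = (-22 + 1/g)²
(4460907 + t(741, 1634))*(B(-317) + √(1628679 - 251694)) = (4460907 + (-1 + 22*1634)²/1634²)*((-581 - 317) + √(1628679 - 251694)) = (4460907 + (-1 + 35948)²/2669956)*(-898 + √1376985) = (4460907 + (1/2669956)*35947²)*(-898 + √1376985) = (4460907 + (1/2669956)*1292186809)*(-898 + √1376985) = (4460907 + 1292186809/2669956)*(-898 + √1376985) = 11911717596901*(-898 + √1376985)/2669956 = -5348361201008549/1334978 + 11911717596901*√1376985/2669956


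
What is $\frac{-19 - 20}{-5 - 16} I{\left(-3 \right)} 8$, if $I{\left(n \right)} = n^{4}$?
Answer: $\frac{8424}{7} \approx 1203.4$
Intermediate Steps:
$\frac{-19 - 20}{-5 - 16} I{\left(-3 \right)} 8 = \frac{-19 - 20}{-5 - 16} \left(-3\right)^{4} \cdot 8 = - \frac{39}{-21} \cdot 81 \cdot 8 = \left(-39\right) \left(- \frac{1}{21}\right) 81 \cdot 8 = \frac{13}{7} \cdot 81 \cdot 8 = \frac{1053}{7} \cdot 8 = \frac{8424}{7}$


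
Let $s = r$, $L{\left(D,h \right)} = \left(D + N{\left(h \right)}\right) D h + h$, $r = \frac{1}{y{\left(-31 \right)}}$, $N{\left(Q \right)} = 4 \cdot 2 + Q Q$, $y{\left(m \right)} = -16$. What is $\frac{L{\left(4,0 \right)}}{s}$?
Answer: $0$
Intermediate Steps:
$N{\left(Q \right)} = 8 + Q^{2}$
$r = - \frac{1}{16}$ ($r = \frac{1}{-16} = - \frac{1}{16} \approx -0.0625$)
$L{\left(D,h \right)} = h + D h \left(8 + D + h^{2}\right)$ ($L{\left(D,h \right)} = \left(D + \left(8 + h^{2}\right)\right) D h + h = \left(8 + D + h^{2}\right) D h + h = D \left(8 + D + h^{2}\right) h + h = D h \left(8 + D + h^{2}\right) + h = h + D h \left(8 + D + h^{2}\right)$)
$s = - \frac{1}{16} \approx -0.0625$
$\frac{L{\left(4,0 \right)}}{s} = \frac{0 \left(1 + 4^{2} + 4 \left(8 + 0^{2}\right)\right)}{- \frac{1}{16}} = 0 \left(1 + 16 + 4 \left(8 + 0\right)\right) \left(-16\right) = 0 \left(1 + 16 + 4 \cdot 8\right) \left(-16\right) = 0 \left(1 + 16 + 32\right) \left(-16\right) = 0 \cdot 49 \left(-16\right) = 0 \left(-16\right) = 0$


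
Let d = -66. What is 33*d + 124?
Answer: -2054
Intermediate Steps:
33*d + 124 = 33*(-66) + 124 = -2178 + 124 = -2054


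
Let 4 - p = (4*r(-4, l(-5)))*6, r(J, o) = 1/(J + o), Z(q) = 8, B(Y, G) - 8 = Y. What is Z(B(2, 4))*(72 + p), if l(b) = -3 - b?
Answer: 704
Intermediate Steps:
B(Y, G) = 8 + Y
p = 16 (p = 4 - 4/(-4 + (-3 - 1*(-5)))*6 = 4 - 4/(-4 + (-3 + 5))*6 = 4 - 4/(-4 + 2)*6 = 4 - 4/(-2)*6 = 4 - 4*(-½)*6 = 4 - (-2)*6 = 4 - 1*(-12) = 4 + 12 = 16)
Z(B(2, 4))*(72 + p) = 8*(72 + 16) = 8*88 = 704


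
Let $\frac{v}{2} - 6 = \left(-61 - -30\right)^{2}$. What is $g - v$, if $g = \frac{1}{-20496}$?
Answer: $- \frac{39639265}{20496} \approx -1934.0$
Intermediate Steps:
$g = - \frac{1}{20496} \approx -4.879 \cdot 10^{-5}$
$v = 1934$ ($v = 12 + 2 \left(-61 - -30\right)^{2} = 12 + 2 \left(-61 + 30\right)^{2} = 12 + 2 \left(-31\right)^{2} = 12 + 2 \cdot 961 = 12 + 1922 = 1934$)
$g - v = - \frac{1}{20496} - 1934 = - \frac{39639265}{20496}$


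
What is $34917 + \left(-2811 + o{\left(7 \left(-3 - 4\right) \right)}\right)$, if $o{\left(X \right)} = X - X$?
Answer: $32106$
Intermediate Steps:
$o{\left(X \right)} = 0$
$34917 + \left(-2811 + o{\left(7 \left(-3 - 4\right) \right)}\right) = 34917 + \left(-2811 + 0\right) = 34917 - 2811 = 32106$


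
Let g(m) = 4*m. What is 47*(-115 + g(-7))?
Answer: -6721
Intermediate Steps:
47*(-115 + g(-7)) = 47*(-115 + 4*(-7)) = 47*(-115 - 28) = 47*(-143) = -6721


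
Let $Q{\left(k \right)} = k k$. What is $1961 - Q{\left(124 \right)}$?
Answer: $-13415$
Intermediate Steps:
$Q{\left(k \right)} = k^{2}$
$1961 - Q{\left(124 \right)} = 1961 - 124^{2} = 1961 - 15376 = -13415$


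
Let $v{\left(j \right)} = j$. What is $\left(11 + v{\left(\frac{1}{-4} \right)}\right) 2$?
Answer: $\frac{43}{2} \approx 21.5$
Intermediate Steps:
$\left(11 + v{\left(\frac{1}{-4} \right)}\right) 2 = \left(11 + \frac{1}{-4}\right) 2 = \left(11 - \frac{1}{4}\right) 2 = \frac{43}{4} \cdot 2 = \frac{43}{2}$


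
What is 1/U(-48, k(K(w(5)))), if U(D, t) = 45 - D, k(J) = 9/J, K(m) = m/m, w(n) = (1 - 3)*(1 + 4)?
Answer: 1/93 ≈ 0.010753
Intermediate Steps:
w(n) = -10 (w(n) = -2*5 = -10)
K(m) = 1
1/U(-48, k(K(w(5)))) = 1/(45 - 1*(-48)) = 1/(45 + 48) = 1/93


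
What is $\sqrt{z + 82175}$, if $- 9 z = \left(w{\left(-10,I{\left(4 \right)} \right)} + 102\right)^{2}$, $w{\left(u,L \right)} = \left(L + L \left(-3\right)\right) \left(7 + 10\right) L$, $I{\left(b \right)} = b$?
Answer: $\frac{\sqrt{544211}}{3} \approx 245.9$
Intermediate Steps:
$w{\left(u,L \right)} = - 34 L^{2}$ ($w{\left(u,L \right)} = \left(L - 3 L\right) 17 L = - 2 L 17 L = - 34 L L = - 34 L^{2}$)
$z = - \frac{195364}{9}$ ($z = - \frac{\left(- 34 \cdot 4^{2} + 102\right)^{2}}{9} = - \frac{\left(\left(-34\right) 16 + 102\right)^{2}}{9} = - \frac{\left(-544 + 102\right)^{2}}{9} = - \frac{\left(-442\right)^{2}}{9} = \left(- \frac{1}{9}\right) 195364 = - \frac{195364}{9} \approx -21707.0$)
$\sqrt{z + 82175} = \sqrt{- \frac{195364}{9} + 82175} = \sqrt{\frac{544211}{9}} = \frac{\sqrt{544211}}{3}$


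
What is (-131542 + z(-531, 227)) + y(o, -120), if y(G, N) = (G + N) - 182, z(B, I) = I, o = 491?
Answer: -131126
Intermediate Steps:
y(G, N) = -182 + G + N
(-131542 + z(-531, 227)) + y(o, -120) = (-131542 + 227) + (-182 + 491 - 120) = -131315 + 189 = -131126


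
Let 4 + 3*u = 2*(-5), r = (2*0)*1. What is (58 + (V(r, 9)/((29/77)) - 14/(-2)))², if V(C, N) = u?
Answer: 20948929/7569 ≈ 2767.7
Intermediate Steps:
r = 0 (r = 0*1 = 0)
u = -14/3 (u = -4/3 + (2*(-5))/3 = -4/3 + (⅓)*(-10) = -4/3 - 10/3 = -14/3 ≈ -4.6667)
V(C, N) = -14/3
(58 + (V(r, 9)/((29/77)) - 14/(-2)))² = (58 + (-14/(3*(29/77)) - 14/(-2)))² = (58 + (-14/(3*(29*(1/77))) - 14*(-½)))² = (58 + (-14/(3*29/77) + 7))² = (58 + (-14/3*77/29 + 7))² = (58 + (-1078/87 + 7))² = (58 - 469/87)² = (4577/87)² = 20948929/7569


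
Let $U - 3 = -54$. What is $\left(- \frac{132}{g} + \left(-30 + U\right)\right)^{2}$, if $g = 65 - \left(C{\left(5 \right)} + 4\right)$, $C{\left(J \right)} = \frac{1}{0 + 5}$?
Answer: $\frac{39955041}{5776} \approx 6917.4$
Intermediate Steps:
$U = -51$ ($U = 3 - 54 = -51$)
$C{\left(J \right)} = \frac{1}{5}$
$g = \frac{304}{5}$ ($g = 65 - \left(\frac{1}{5} + 4\right) = 65 - \frac{21}{5} = \frac{304}{5} \approx 60.8$)
$\left(- \frac{132}{g} + \left(-30 + U\right)\right)^{2} = \left(- \frac{132}{\frac{304}{5}} - 81\right)^{2} = \left(\left(-132\right) \frac{5}{304} - 81\right)^{2} = \left(- \frac{165}{76} - 81\right)^{2} = \left(- \frac{6321}{76}\right)^{2} = \frac{39955041}{5776}$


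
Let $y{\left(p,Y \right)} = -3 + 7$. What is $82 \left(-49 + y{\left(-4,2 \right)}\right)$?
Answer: $-3690$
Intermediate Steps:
$y{\left(p,Y \right)} = 4$
$82 \left(-49 + y{\left(-4,2 \right)}\right) = 82 \left(-49 + 4\right) = 82 \left(-45\right) = -3690$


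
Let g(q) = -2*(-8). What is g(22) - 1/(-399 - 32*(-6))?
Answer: 3313/207 ≈ 16.005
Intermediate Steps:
g(q) = 16
g(22) - 1/(-399 - 32*(-6)) = 16 - 1/(-399 - 32*(-6)) = 16 - 1/(-399 + 192) = 16 - 1/(-207) = 16 - 1*(-1/207) = 16 + 1/207 = 3313/207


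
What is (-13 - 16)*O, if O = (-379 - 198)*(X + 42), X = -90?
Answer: -803184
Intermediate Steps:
O = 27696 (O = (-379 - 198)*(-90 + 42) = -577*(-48) = 27696)
(-13 - 16)*O = (-13 - 16)*27696 = -29*27696 = -803184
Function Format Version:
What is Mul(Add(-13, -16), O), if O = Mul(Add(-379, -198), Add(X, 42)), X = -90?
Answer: -803184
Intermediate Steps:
O = 27696 (O = Mul(Add(-379, -198), Add(-90, 42)) = Mul(-577, -48) = 27696)
Mul(Add(-13, -16), O) = Mul(Add(-13, -16), 27696) = Mul(-29, 27696) = -803184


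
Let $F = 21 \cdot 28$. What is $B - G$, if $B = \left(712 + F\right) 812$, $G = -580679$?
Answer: $1636279$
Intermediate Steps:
$F = 588$
$B = 1055600$ ($B = \left(712 + 588\right) 812 = 1300 \cdot 812 = 1055600$)
$B - G = 1055600 - -580679 = 1055600 + 580679 = 1636279$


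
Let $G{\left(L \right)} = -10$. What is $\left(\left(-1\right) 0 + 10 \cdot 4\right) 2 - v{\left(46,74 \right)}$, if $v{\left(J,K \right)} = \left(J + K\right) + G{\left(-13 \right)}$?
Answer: $-30$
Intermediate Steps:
$v{\left(J,K \right)} = -10 + J + K$ ($v{\left(J,K \right)} = \left(J + K\right) - 10 = -10 + J + K$)
$\left(\left(-1\right) 0 + 10 \cdot 4\right) 2 - v{\left(46,74 \right)} = \left(\left(-1\right) 0 + 10 \cdot 4\right) 2 - \left(-10 + 46 + 74\right) = \left(0 + 40\right) 2 - 110 = 40 \cdot 2 - 110 = 80 - 110 = -30$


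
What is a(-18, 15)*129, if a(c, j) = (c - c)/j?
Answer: 0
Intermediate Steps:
a(c, j) = 0 (a(c, j) = 0/j = 0)
a(-18, 15)*129 = 0*129 = 0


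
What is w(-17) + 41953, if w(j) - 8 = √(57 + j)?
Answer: 41961 + 2*√10 ≈ 41967.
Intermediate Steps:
w(j) = 8 + √(57 + j)
w(-17) + 41953 = (8 + √(57 - 17)) + 41953 = (8 + √40) + 41953 = (8 + 2*√10) + 41953 = 41961 + 2*√10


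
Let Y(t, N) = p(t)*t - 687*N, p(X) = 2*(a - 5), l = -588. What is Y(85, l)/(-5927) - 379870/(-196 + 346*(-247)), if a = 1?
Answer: -16146163059/253847483 ≈ -63.606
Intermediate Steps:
p(X) = -8 (p(X) = 2*(1 - 5) = 2*(-4) = -8)
Y(t, N) = -687*N - 8*t (Y(t, N) = -8*t - 687*N = -687*N - 8*t)
Y(85, l)/(-5927) - 379870/(-196 + 346*(-247)) = (-687*(-588) - 8*85)/(-5927) - 379870/(-196 + 346*(-247)) = (403956 - 680)*(-1/5927) - 379870/(-196 - 85462) = 403276*(-1/5927) - 379870/(-85658) = -403276/5927 - 379870*(-1/85658) = -403276/5927 + 189935/42829 = -16146163059/253847483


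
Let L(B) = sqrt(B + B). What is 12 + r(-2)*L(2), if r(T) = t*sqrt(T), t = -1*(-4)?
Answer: 12 + 8*I*sqrt(2) ≈ 12.0 + 11.314*I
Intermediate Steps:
t = 4
L(B) = sqrt(2)*sqrt(B) (L(B) = sqrt(2*B) = sqrt(2)*sqrt(B))
r(T) = 4*sqrt(T)
12 + r(-2)*L(2) = 12 + (4*sqrt(-2))*(sqrt(2)*sqrt(2)) = 12 + (4*(I*sqrt(2)))*2 = 12 + (4*I*sqrt(2))*2 = 12 + 8*I*sqrt(2)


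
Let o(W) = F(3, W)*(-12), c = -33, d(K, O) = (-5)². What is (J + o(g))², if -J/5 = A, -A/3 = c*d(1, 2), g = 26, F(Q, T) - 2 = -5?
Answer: 152250921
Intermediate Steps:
d(K, O) = 25
F(Q, T) = -3 (F(Q, T) = 2 - 5 = -3)
o(W) = 36 (o(W) = -3*(-12) = 36)
A = 2475 (A = -(-99)*25 = -3*(-825) = 2475)
J = -12375 (J = -5*2475 = -12375)
(J + o(g))² = (-12375 + 36)² = (-12339)² = 152250921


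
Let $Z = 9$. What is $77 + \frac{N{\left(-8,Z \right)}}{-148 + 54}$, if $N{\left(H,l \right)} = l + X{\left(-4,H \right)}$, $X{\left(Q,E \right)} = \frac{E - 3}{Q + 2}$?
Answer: $\frac{14447}{188} \approx 76.846$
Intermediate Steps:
$X{\left(Q,E \right)} = \frac{-3 + E}{2 + Q}$
$N{\left(H,l \right)} = \frac{3}{2} + l - \frac{H}{2}$ ($N{\left(H,l \right)} = l + \frac{-3 + H}{2 - 4} = l + \frac{-3 + H}{-2} = l - \frac{-3 + H}{2} = l - \left(- \frac{3}{2} + \frac{H}{2}\right) = \frac{3}{2} + l - \frac{H}{2}$)
$77 + \frac{N{\left(-8,Z \right)}}{-148 + 54} = 77 + \frac{\frac{3}{2} + 9 - -4}{-148 + 54} = 77 + \frac{\frac{3}{2} + 9 + 4}{-94} = 77 - \frac{29}{188} = \frac{14447}{188}$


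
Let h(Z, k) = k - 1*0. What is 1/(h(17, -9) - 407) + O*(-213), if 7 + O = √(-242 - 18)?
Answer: 620255/416 - 426*I*√65 ≈ 1491.0 - 3434.5*I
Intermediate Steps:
h(Z, k) = k (h(Z, k) = k + 0 = k)
O = -7 + 2*I*√65 (O = -7 + √(-242 - 18) = -7 + √(-260) = -7 + 2*I*√65 ≈ -7.0 + 16.125*I)
1/(h(17, -9) - 407) + O*(-213) = 1/(-9 - 407) + (-7 + 2*I*√65)*(-213) = 1/(-416) + (1491 - 426*I*√65) = -1/416 + (1491 - 426*I*√65) = 620255/416 - 426*I*√65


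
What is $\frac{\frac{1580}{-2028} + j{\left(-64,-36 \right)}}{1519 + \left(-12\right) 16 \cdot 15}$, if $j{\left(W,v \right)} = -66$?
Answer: $\frac{33857}{690027} \approx 0.049066$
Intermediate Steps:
$\frac{\frac{1580}{-2028} + j{\left(-64,-36 \right)}}{1519 + \left(-12\right) 16 \cdot 15} = \frac{\frac{1580}{-2028} - 66}{1519 + \left(-12\right) 16 \cdot 15} = \frac{1580 \left(- \frac{1}{2028}\right) - 66}{1519 - 2880} = \frac{- \frac{395}{507} - 66}{1519 - 2880} = - \frac{33857}{507 \left(-1361\right)} = \left(- \frac{33857}{507}\right) \left(- \frac{1}{1361}\right) = \frac{33857}{690027}$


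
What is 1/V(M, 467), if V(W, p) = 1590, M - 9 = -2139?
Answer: 1/1590 ≈ 0.00062893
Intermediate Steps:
M = -2130 (M = 9 - 2139 = -2130)
1/V(M, 467) = 1/1590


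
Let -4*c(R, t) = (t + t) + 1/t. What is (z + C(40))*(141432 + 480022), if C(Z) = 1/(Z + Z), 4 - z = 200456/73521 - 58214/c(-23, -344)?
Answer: 16327916621994877919/77335269480 ≈ 2.1113e+8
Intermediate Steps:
c(R, t) = -t/2 - 1/(4*t) (c(R, t) = -((t + t) + 1/t)/4 = -(2*t + 1/t)/4 = -(1/t + 2*t)/4 = -t/2 - 1/(4*t))
z = 656819163932/1933381737 (z = 4 - (200456/73521 - 58214/(-½*(-344) - ¼/(-344))) = 4 - (200456*(1/73521) - 58214/(172 - ¼*(-1/344))) = 4 - (200456/73521 - 58214/(172 + 1/1376)) = 4 - (200456/73521 - 58214/236673/1376) = 4 - (200456/73521 - 58214*1376/236673) = 4 - (200456/73521 - 80102464/236673) = 4 - 1*(-649085636984/1933381737) = 4 + 649085636984/1933381737 = 656819163932/1933381737 ≈ 339.73)
C(Z) = 1/(2*Z)
(z + C(40))*(141432 + 480022) = (656819163932/1933381737 + (½)/40)*(141432 + 480022) = (656819163932/1933381737 + (½)*(1/40))*621454 = (656819163932/1933381737 + 1/80)*621454 = (52547466496297/154670538960)*621454 = 16327916621994877919/77335269480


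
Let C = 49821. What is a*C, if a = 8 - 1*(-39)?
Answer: 2341587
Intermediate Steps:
a = 47 (a = 8 + 39 = 47)
a*C = 47*49821 = 2341587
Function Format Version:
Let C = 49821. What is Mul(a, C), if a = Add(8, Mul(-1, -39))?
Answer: 2341587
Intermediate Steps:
a = 47 (a = Add(8, 39) = 47)
Mul(a, C) = Mul(47, 49821) = 2341587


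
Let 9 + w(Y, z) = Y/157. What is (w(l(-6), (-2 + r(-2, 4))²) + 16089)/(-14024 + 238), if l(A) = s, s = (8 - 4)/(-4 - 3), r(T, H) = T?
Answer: -8835958/7575407 ≈ -1.1664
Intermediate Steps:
s = -4/7 (s = 4/(-7) = 4*(-⅐) = -4/7 ≈ -0.57143)
l(A) = -4/7
w(Y, z) = -9 + Y/157
(w(l(-6), (-2 + r(-2, 4))²) + 16089)/(-14024 + 238) = ((-9 + (1/157)*(-4/7)) + 16089)/(-14024 + 238) = ((-9 - 4/1099) + 16089)/(-13786) = (-9895/1099 + 16089)*(-1/13786) = (17671916/1099)*(-1/13786) = -8835958/7575407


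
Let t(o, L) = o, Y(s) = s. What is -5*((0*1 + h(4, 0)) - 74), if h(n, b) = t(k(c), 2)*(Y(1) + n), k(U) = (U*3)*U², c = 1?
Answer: 295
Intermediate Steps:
k(U) = 3*U³ (k(U) = (3*U)*U² = 3*U³)
h(n, b) = 3 + 3*n (h(n, b) = (3*1³)*(1 + n) = (3*1)*(1 + n) = 3*(1 + n) = 3 + 3*n)
-5*((0*1 + h(4, 0)) - 74) = -5*((0*1 + (3 + 3*4)) - 74) = -5*((0 + (3 + 12)) - 74) = -5*((0 + 15) - 74) = -5*(15 - 74) = -5*(-59) = 295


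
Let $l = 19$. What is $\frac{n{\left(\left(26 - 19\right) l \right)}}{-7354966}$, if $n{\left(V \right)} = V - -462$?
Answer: $- \frac{595}{7354966} \approx -8.0898 \cdot 10^{-5}$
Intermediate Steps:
$n{\left(V \right)} = 462 + V$ ($n{\left(V \right)} = V + 462 = 462 + V$)
$\frac{n{\left(\left(26 - 19\right) l \right)}}{-7354966} = \frac{462 + \left(26 - 19\right) 19}{-7354966} = \left(462 + 7 \cdot 19\right) \left(- \frac{1}{7354966}\right) = \left(462 + 133\right) \left(- \frac{1}{7354966}\right) = 595 \left(- \frac{1}{7354966}\right) = - \frac{595}{7354966}$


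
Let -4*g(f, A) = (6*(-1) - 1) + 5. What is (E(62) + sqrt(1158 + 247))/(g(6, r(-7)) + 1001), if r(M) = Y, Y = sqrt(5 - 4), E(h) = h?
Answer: 124/2003 + 2*sqrt(1405)/2003 ≈ 0.099334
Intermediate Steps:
Y = 1 (Y = sqrt(1) = 1)
r(M) = 1
g(f, A) = 1/2 (g(f, A) = -((6*(-1) - 1) + 5)/4 = -((-6 - 1) + 5)/4 = -(-7 + 5)/4 = -1/4*(-2) = 1/2)
(E(62) + sqrt(1158 + 247))/(g(6, r(-7)) + 1001) = (62 + sqrt(1158 + 247))/(1/2 + 1001) = (62 + sqrt(1405))/(2003/2) = (62 + sqrt(1405))*(2/2003) = 124/2003 + 2*sqrt(1405)/2003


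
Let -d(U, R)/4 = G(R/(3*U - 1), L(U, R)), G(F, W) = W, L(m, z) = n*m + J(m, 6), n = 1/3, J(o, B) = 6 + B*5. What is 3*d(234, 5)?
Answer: -1368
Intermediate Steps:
J(o, B) = 6 + 5*B
n = 1/3 ≈ 0.33333
L(m, z) = 36 + m/3 (L(m, z) = m/3 + (6 + 5*6) = m/3 + (6 + 30) = m/3 + 36 = 36 + m/3)
d(U, R) = -144 - 4*U/3 (d(U, R) = -4*(36 + U/3) = -144 - 4*U/3)
3*d(234, 5) = 3*(-144 - 4/3*234) = 3*(-144 - 312) = 3*(-456) = -1368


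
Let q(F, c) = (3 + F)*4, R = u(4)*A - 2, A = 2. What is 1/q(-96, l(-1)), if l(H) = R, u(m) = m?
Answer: -1/372 ≈ -0.0026882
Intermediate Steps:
R = 6 (R = 4*2 - 2 = 8 - 2 = 6)
l(H) = 6
q(F, c) = 12 + 4*F
1/q(-96, l(-1)) = 1/(12 + 4*(-96)) = 1/(12 - 384) = 1/(-372) = -1/372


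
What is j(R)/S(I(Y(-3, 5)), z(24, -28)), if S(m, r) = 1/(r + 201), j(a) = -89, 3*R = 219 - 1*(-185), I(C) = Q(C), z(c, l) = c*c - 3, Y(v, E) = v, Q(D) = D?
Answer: -68886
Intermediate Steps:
z(c, l) = -3 + c**2 (z(c, l) = c**2 - 3 = -3 + c**2)
I(C) = C
R = 404/3 (R = (219 - 1*(-185))/3 = (219 + 185)/3 = (1/3)*404 = 404/3 ≈ 134.67)
S(m, r) = 1/(201 + r)
j(R)/S(I(Y(-3, 5)), z(24, -28)) = -(17622 + 51264) = -89/(1/(201 + (-3 + 576))) = -89/(1/(201 + 573)) = -89/(1/774) = -89/1/774 = -89*774 = -68886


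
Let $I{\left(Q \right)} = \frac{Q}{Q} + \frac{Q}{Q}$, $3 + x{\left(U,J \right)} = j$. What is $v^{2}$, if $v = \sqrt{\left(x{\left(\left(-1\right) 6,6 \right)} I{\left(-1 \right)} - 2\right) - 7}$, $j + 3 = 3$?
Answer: $-15$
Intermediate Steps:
$j = 0$ ($j = -3 + 3 = 0$)
$x{\left(U,J \right)} = -3$ ($x{\left(U,J \right)} = -3 + 0 = -3$)
$I{\left(Q \right)} = 2$ ($I{\left(Q \right)} = 1 + 1 = 2$)
$v = i \sqrt{15}$ ($v = \sqrt{\left(\left(-3\right) 2 - 2\right) - 7} = \sqrt{\left(-6 - 2\right) - 7} = \sqrt{-8 - 7} = \sqrt{-15} = i \sqrt{15} \approx 3.873 i$)
$v^{2} = \left(i \sqrt{15}\right)^{2} = -15$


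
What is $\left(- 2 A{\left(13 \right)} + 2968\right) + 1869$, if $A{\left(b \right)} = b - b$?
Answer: $4837$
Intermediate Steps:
$A{\left(b \right)} = 0$
$\left(- 2 A{\left(13 \right)} + 2968\right) + 1869 = \left(\left(-2\right) 0 + 2968\right) + 1869 = \left(0 + 2968\right) + 1869 = 2968 + 1869 = 4837$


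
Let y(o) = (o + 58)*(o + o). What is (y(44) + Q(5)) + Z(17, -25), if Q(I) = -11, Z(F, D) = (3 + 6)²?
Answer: 9046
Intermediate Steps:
Z(F, D) = 81 (Z(F, D) = 9² = 81)
y(o) = 2*o*(58 + o) (y(o) = (58 + o)*(2*o) = 2*o*(58 + o))
(y(44) + Q(5)) + Z(17, -25) = (2*44*(58 + 44) - 11) + 81 = (2*44*102 - 11) + 81 = (8976 - 11) + 81 = 8965 + 81 = 9046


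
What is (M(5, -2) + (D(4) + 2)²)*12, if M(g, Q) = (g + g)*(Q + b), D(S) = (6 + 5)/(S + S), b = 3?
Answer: 4107/16 ≈ 256.69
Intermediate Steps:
D(S) = 11/(2*S) (D(S) = 11/((2*S)) = 11*(1/(2*S)) = 11/(2*S))
M(g, Q) = 2*g*(3 + Q) (M(g, Q) = (g + g)*(Q + 3) = (2*g)*(3 + Q) = 2*g*(3 + Q))
(M(5, -2) + (D(4) + 2)²)*12 = (2*5*(3 - 2) + ((11/2)/4 + 2)²)*12 = (2*5*1 + ((11/2)*(¼) + 2)²)*12 = (10 + (11/8 + 2)²)*12 = (10 + (27/8)²)*12 = (10 + 729/64)*12 = (1369/64)*12 = 4107/16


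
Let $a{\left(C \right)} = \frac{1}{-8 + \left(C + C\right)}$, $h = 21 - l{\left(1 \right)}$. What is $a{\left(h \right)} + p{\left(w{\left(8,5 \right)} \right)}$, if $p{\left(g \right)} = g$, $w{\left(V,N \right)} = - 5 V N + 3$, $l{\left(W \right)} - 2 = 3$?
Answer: $- \frac{4727}{24} \approx -196.96$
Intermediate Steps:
$l{\left(W \right)} = 5$ ($l{\left(W \right)} = 2 + 3 = 5$)
$w{\left(V,N \right)} = 3 - 5 N V$ ($w{\left(V,N \right)} = - 5 N V + 3 = 3 - 5 N V$)
$h = 16$ ($h = 21 - 5 = 16$)
$a{\left(C \right)} = \frac{1}{-8 + 2 C}$
$a{\left(h \right)} + p{\left(w{\left(8,5 \right)} \right)} = \frac{1}{2 \left(-4 + 16\right)} + \left(3 - 25 \cdot 8\right) = \frac{1}{2 \cdot 12} + \left(3 - 200\right) = \frac{1}{2} \cdot \frac{1}{12} - 197 = \frac{1}{24} - 197 = - \frac{4727}{24}$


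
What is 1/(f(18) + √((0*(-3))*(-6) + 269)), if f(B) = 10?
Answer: -10/169 + √269/169 ≈ 0.037877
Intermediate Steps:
1/(f(18) + √((0*(-3))*(-6) + 269)) = 1/(10 + √((0*(-3))*(-6) + 269)) = 1/(10 + √(0*(-6) + 269)) = 1/(10 + √(0 + 269)) = 1/(10 + √269)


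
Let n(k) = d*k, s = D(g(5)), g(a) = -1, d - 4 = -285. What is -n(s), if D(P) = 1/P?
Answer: -281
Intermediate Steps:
d = -281 (d = 4 - 285 = -281)
s = -1 (s = 1/(-1) = -1)
n(k) = -281*k
-n(s) = -(-281)*(-1) = -1*281 = -281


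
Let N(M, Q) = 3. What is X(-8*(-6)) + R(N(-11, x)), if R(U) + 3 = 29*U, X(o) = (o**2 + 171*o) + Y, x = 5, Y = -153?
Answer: 10443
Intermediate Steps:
X(o) = -153 + o**2 + 171*o (X(o) = (o**2 + 171*o) - 153 = -153 + o**2 + 171*o)
R(U) = -3 + 29*U
X(-8*(-6)) + R(N(-11, x)) = (-153 + (-8*(-6))**2 + 171*(-8*(-6))) + (-3 + 29*3) = (-153 + 48**2 + 171*48) + (-3 + 87) = (-153 + 2304 + 8208) + 84 = 10359 + 84 = 10443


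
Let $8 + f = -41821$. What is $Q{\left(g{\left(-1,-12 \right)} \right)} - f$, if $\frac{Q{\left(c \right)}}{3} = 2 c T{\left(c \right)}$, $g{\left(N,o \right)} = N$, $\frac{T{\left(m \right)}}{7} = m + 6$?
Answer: $41619$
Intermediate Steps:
$T{\left(m \right)} = 42 + 7 m$ ($T{\left(m \right)} = 7 \left(m + 6\right) = 7 \left(6 + m\right) = 42 + 7 m$)
$f = -41829$ ($f = -8 - 41821 = -41829$)
$Q{\left(c \right)} = 6 c \left(42 + 7 c\right)$ ($Q{\left(c \right)} = 3 \cdot 2 c \left(42 + 7 c\right) = 6 c \left(42 + 7 c\right)$)
$Q{\left(g{\left(-1,-12 \right)} \right)} - f = 42 \left(-1\right) \left(6 - 1\right) - -41829 = 42 \left(-1\right) 5 + 41829 = -210 + 41829 = 41619$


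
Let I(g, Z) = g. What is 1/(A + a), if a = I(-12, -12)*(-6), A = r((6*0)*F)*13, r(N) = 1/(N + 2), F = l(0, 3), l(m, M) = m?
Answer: 2/157 ≈ 0.012739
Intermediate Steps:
F = 0
r(N) = 1/(2 + N)
A = 13/2 (A = 13/(2 + (6*0)*0) = 13/(2 + 0*0) = 13/(2 + 0) = 13/2 ≈ 6.5000)
a = 72 (a = -12*(-6) = 72)
1/(A + a) = 1/(13/2 + 72) = 1/(157/2) = 2/157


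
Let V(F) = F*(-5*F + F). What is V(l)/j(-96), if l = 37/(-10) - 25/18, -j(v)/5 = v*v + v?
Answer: 52441/23085000 ≈ 0.0022716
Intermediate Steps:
j(v) = -5*v - 5*v**2 (j(v) = -5*(v*v + v) = -5*(v**2 + v) = -5*(v + v**2) = -5*v - 5*v**2)
l = -229/45 (l = 37*(-1/10) - 25*1/18 = -37/10 - 25/18 = -229/45 ≈ -5.0889)
V(F) = -4*F**2 (V(F) = F*(-4*F) = -4*F**2)
V(l)/j(-96) = (-4*(-229/45)**2)/((-5*(-96)*(1 - 96))) = (-4*52441/2025)/((-5*(-96)*(-95))) = -209764/2025/(-45600) = -209764/2025*(-1/45600) = 52441/23085000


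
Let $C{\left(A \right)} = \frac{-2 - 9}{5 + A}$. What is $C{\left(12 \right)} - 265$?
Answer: $- \frac{4516}{17} \approx -265.65$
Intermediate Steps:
$C{\left(A \right)} = - \frac{11}{5 + A}$
$C{\left(12 \right)} - 265 = - \frac{11}{5 + 12} - 265 = - \frac{11}{17} - 265 = - \frac{4516}{17}$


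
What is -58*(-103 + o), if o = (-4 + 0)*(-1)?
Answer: 5742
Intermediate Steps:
o = 4 (o = -4*(-1) = 4)
-58*(-103 + o) = -58*(-103 + 4) = -58*(-99) = 5742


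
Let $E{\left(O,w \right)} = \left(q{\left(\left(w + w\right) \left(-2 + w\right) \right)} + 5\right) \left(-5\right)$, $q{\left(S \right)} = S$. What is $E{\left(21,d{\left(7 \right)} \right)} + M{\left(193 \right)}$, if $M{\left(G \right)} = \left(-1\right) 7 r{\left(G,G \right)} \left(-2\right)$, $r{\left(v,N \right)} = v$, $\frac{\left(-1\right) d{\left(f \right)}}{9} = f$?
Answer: $-38273$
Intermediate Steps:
$d{\left(f \right)} = - 9 f$
$E{\left(O,w \right)} = -25 - 10 w \left(-2 + w\right)$ ($E{\left(O,w \right)} = \left(\left(w + w\right) \left(-2 + w\right) + 5\right) \left(-5\right) = \left(2 w \left(-2 + w\right) + 5\right) \left(-5\right) = \left(5 + 2 w \left(-2 + w\right)\right) \left(-5\right) = -25 - 10 w \left(-2 + w\right)$)
$M{\left(G \right)} = 14 G$ ($M{\left(G \right)} = \left(-1\right) 7 G \left(-2\right) = - 7 G \left(-2\right) = 14 G$)
$E{\left(21,d{\left(7 \right)} \right)} + M{\left(193 \right)} = \left(-25 - 10 \left(\left(-9\right) 7\right)^{2} + 20 \left(\left(-9\right) 7\right)\right) + 14 \cdot 193 = \left(-25 - 10 \left(-63\right)^{2} + 20 \left(-63\right)\right) + 2702 = \left(-25 - 39690 - 1260\right) + 2702 = -40975 + 2702 = -38273$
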